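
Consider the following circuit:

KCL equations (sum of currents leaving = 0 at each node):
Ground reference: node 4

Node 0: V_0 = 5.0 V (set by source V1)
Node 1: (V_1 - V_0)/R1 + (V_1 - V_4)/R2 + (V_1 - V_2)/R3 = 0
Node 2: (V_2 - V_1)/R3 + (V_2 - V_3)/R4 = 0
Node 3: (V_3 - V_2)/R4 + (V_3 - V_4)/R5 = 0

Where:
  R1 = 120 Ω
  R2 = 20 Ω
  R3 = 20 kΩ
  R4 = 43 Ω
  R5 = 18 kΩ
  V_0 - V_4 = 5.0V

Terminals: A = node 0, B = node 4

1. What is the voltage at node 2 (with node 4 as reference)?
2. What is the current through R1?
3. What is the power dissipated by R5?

Nodal analysis, taking node 4 as the 0 V reference.
Source V1 fixes V_0 = 5 V.
KCL at each unknown node (sum of currents leaving = 0; resistances in Ω):
  Node 1: (V_1 - 5)/120 + (V_1 - 0)/20 + (V_1 - V_2)/20000 = 0
  Node 2: (V_2 - V_1)/20000 + (V_2 - V_3)/43 = 0
  Node 3: (V_3 - V_2)/43 + (V_3 - 0)/18000 = 0
Collecting terms (coefficients in siemens):
  0.05838·V_1 - 0.00005·V_2 = 0.04167
  0.02331·V_2 - 0.00005·V_1 - 0.02326·V_3 = 0
  0.02331·V_3 - 0.02326·V_2 = 0
Solving these 3 simultaneous equations (Gaussian elimination) gives:
  V_1 = 0.714 V, V_2 = 0.3386 V, V_3 = 0.3378 V
Part 1:
  Read off the nodal solution: V_2 = 0.3386 V
Part 2:
  I_R1 = (V_0 - V_1)/R1 = (5 - 0.714)/120 = 0.03572 A
  Magnitude: I_R1 = 0.03572 A
Part 3:
  I_R5 = (V_3 - V_4)/R5 = (0.3378 - 0)/18000 = 0.00001877 A
  P_R5 = I_R5² × R5 = (0.00001877)² × 18000 = 0.00000634 W

Final answers:
1. V_2 = 0.3386 V
2. I_R1 = 0.03572 A
3. P_R5 = 6.34e-06 W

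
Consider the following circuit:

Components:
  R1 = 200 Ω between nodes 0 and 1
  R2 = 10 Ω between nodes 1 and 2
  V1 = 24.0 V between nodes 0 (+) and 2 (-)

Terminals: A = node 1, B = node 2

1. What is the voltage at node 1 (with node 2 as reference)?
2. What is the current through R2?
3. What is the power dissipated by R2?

Nodal analysis, taking node 2 as the 0 V reference.
Source V1 fixes V_0 = 24 V.
KCL at each unknown node (sum of currents leaving = 0; resistances in Ω):
  Node 1: (V_1 - 24)/200 + (V_1 - 0)/10 = 0
Collecting terms: 0.105 × V_1 = 0.12  =>  V_1 = 1.143 V
Part 1:
  Read off the nodal solution: V_1 = 1.143 V
Part 2:
  I_R2 = (V_1 - V_2)/R2 = (1.143 - 0)/10 = 0.1143 A
  Magnitude: I_R2 = 0.1143 A
Part 3:
  I_R2 = (V_1 - V_2)/R2 = (1.143 - 0)/10 = 0.1143 A
  P_R2 = I_R2² × R2 = (0.1143)² × 10 = 0.1306 W

Final answers:
1. V_1 = 1.143 V
2. I_R2 = 0.1143 A
3. P_R2 = 0.1306 W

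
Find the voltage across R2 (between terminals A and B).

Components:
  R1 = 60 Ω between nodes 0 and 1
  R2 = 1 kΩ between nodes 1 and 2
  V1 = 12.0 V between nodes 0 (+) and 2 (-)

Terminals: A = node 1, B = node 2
R1 and R2 are in series across V1 (node 0 → node 1 → node 2), and the output A–B is taken across R2, so this is a voltage divider.
Series current: I = V1/(R1 + R2) = 12/(60 + 1000) = 12/1060 = 0.01132 A
V_R2 = I × R2 = V1 × R2/(R1 + R2) = 12 × 1000/1060 = 11.32 V

Final answer: 11.32 V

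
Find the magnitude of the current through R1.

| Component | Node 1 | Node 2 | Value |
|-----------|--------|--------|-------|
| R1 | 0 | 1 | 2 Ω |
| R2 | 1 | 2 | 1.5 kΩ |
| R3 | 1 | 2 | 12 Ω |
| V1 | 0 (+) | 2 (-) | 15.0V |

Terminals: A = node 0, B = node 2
Nodal analysis, taking node 2 as the 0 V reference.
Source V1 fixes V_0 = 15 V.
KCL at each unknown node (sum of currents leaving = 0; resistances in Ω):
  Node 1: (V_1 - 15)/2 + (V_1 - 0)/1500 + (V_1 - 0)/12 = 0
Collecting terms: 0.584 × V_1 = 7.5  =>  V_1 = 12.84 V
I_R1 = (V_0 - V_1)/R1 = (15 - 12.84)/2 = 1.079 A
|I_R1| = 1.079 A

Final answer: |I_R1| = 1.079 A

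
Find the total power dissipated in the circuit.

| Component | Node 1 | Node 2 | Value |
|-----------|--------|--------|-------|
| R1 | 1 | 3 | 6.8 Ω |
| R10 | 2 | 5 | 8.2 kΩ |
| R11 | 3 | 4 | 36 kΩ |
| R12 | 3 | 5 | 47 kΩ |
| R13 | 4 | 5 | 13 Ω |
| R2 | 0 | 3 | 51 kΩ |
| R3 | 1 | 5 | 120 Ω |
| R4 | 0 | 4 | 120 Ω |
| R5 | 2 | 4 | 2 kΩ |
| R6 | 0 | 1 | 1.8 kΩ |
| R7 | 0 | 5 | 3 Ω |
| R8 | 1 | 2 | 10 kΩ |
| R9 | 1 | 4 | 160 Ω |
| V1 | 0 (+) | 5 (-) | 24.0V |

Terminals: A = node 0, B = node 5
Nodal analysis, taking node 5 as the 0 V reference.
Source V1 fixes V_0 = 24 V.
KCL at each unknown node (sum of currents leaving = 0; resistances in Ω):
  Node 1: (V_1 - V_3)/6.8 + (V_1 - 0)/120 + (V_1 - 24)/1800 + (V_1 - V_2)/10000 + (V_1 - V_4)/160 = 0
  Node 2: (V_2 - V_4)/2000 + (V_2 - V_1)/10000 + (V_2 - 0)/8200 = 0
  Node 3: (V_3 - V_1)/6.8 + (V_3 - 24)/51000 + (V_3 - V_4)/36000 + (V_3 - 0)/47000 = 0
  Node 4: (V_4 - 24)/120 + (V_4 - V_2)/2000 + (V_4 - V_1)/160 + (V_4 - V_3)/36000 + (V_4 - 0)/13 = 0
Collecting terms (coefficients in siemens):
  0.1623·V_1 - 0.0001·V_2 - 0.1471·V_3 - 0.00625·V_4 = 0.01333
  0.000722·V_2 - 0.0001·V_1 - 0.0005·V_4 = 0
  0.1471·V_3 - 0.1471·V_1 - 0.00002778·V_4 = 0.0004706
  0.09203·V_4 - 0.00625·V_1 - 0.0005·V_2 - 0.00002778·V_3 = 0.2
Solving these 4 simultaneous equations (Gaussian elimination) gives:
  V_1 = 1.861 V, V_2 = 1.858 V, V_3 = 1.864 V, V_4 = 2.31 V
Power in each resistor, P = (ΔV)²/R:
  P_R1 = (1.861 - 1.864)²/6.8 = 0.000001125 W
  P_R2 = (24 - 1.864)²/51000 = 0.009608 W
  P_R3 = (1.861 - 0)²/120 = 0.02887 W
  P_R4 = (24 - 2.31)²/120 = 3.92 W
  P_R5 = (1.858 - 2.31)²/2000 = 0.0001023 W
  P_R6 = (24 - 1.861)²/1800 = 0.2723 W
  P_R7 = (24 - 0)²/3 = 192 W
  P_R8 = (1.861 - 1.858)²/10000 = 0.000000001264 W
  P_R9 = (1.861 - 2.31)²/160 = 0.001259 W
  P_R10 = (1.858 - 0)²/8200 = 0.0004209 W
  P_R11 = (1.864 - 2.31)²/36000 = 0.000005527 W
  P_R12 = (1.864 - 0)²/47000 = 0.00007393 W
  P_R13 = (2.31 - 0)²/13 = 0.4105 W
P_total = P_R1 + P_R2 + P_R3 + P_R4 + P_R5 + P_R6 + P_R7 + P_R8 + P_R9 + P_R10 + P_R11 + P_R12 + P_R13 = 196.6 W

Final answer: 196.6 W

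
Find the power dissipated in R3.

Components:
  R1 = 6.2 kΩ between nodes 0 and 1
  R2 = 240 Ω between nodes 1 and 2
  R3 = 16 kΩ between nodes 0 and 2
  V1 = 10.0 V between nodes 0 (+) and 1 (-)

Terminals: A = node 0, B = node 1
Nodal analysis, taking node 1 as the 0 V reference.
Source V1 fixes V_0 = 10 V.
KCL at each unknown node (sum of currents leaving = 0; resistances in Ω):
  Node 2: (V_2 - 0)/240 + (V_2 - 10)/16000 = 0
Collecting terms: 0.004229 × V_2 = 0.000625  =>  V_2 = 0.1478 V
I_R3 = (V_0 - V_2)/R3 = (10 - 0.1478)/16000 = 0.0006158 A
P_R3 = I_R3² × R3 = (0.0006158)² × 16000 = 0.006067 W

Final answer: 0.006067 W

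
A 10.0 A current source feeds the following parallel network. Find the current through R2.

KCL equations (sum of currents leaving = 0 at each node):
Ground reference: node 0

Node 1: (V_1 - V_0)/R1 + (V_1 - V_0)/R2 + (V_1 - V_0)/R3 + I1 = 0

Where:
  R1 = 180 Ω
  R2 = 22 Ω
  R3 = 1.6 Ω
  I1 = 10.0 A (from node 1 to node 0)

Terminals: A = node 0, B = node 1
All resistors sit directly between nodes 0 and 1, so they are in parallel and share one voltage V; the full source current 10 A splits among them.
1/R_par = 1/180 + 1/22 + 1/1.6 = 0.676 S  =>  R_par = 1.479 Ω
V = I × R_par = 10 × 1.479 = 14.79 V
I_R2 = V/R2 = 14.79/22 = 0.6724 A

Final answer: 0.6724 A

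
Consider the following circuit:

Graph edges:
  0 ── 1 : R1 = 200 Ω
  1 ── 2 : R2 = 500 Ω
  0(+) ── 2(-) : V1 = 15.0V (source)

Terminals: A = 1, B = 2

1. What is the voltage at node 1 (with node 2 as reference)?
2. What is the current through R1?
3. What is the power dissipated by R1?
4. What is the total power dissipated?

Nodal analysis, taking node 2 as the 0 V reference.
Source V1 fixes V_0 = 15 V.
KCL at each unknown node (sum of currents leaving = 0; resistances in Ω):
  Node 1: (V_1 - 15)/200 + (V_1 - 0)/500 = 0
Collecting terms: 0.007 × V_1 = 0.075  =>  V_1 = 10.71 V
Part 1:
  Read off the nodal solution: V_1 = 10.71 V
Part 2:
  I_R1 = (V_0 - V_1)/R1 = (15 - 10.71)/200 = 0.02143 A
  Magnitude: I_R1 = 0.02143 A
Part 3:
  I_R1 = (V_0 - V_1)/R1 = (15 - 10.71)/200 = 0.02143 A
  P_R1 = I_R1² × R1 = (0.02143)² × 200 = 0.09184 W
Part 4:
  Power in each resistor, P = (ΔV)²/R:
    P_R1 = (15 - 10.71)²/200 = 0.09184 W
    P_R2 = (10.71 - 0)²/500 = 0.2296 W
  P_total = P_R1 + P_R2 = 0.3214 W

Final answers:
1. V_1 = 10.71 V
2. I_R1 = 0.02143 A
3. P_R1 = 0.09184 W
4. P_total = 0.3214 W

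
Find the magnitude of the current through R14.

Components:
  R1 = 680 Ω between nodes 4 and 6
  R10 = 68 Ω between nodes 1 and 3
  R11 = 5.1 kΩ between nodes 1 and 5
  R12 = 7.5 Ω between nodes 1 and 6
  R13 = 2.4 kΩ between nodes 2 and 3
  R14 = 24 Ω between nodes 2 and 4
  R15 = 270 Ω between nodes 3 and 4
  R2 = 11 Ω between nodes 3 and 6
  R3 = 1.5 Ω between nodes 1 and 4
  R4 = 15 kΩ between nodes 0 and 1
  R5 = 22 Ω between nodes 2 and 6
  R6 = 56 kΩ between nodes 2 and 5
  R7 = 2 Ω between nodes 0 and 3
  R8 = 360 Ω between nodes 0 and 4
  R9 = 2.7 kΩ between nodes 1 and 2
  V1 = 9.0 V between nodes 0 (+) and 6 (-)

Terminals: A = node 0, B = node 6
Nodal analysis, taking node 6 as the 0 V reference.
Source V1 fixes V_0 = 9 V.
KCL at each unknown node (sum of currents leaving = 0; resistances in Ω):
  Node 1: (V_1 - V_4)/1.5 + (V_1 - 9)/15000 + (V_1 - V_2)/2700 + (V_1 - V_3)/68 + (V_1 - V_5)/5100 + (V_1 - 0)/7.5 = 0
  Node 2: (V_2 - 0)/22 + (V_2 - V_5)/56000 + (V_2 - V_1)/2700 + (V_2 - V_3)/2400 + (V_2 - V_4)/24 = 0
  Node 3: (V_3 - 0)/11 + (V_3 - 9)/2 + (V_3 - V_1)/68 + (V_3 - V_2)/2400 + (V_3 - V_4)/270 = 0
  Node 4: (V_4 - 0)/680 + (V_4 - V_1)/1.5 + (V_4 - 9)/360 + (V_4 - V_2)/24 + (V_4 - V_3)/270 = 0
  Node 5: (V_5 - V_2)/56000 + (V_5 - V_1)/5100 = 0
Collecting terms (coefficients in siemens):
  0.8153·V_1 - 0.0003704·V_2 - 0.01471·V_3 - 0.6667·V_4 - 0.0001961·V_5 = 0.0006
  0.08793·V_2 - 0.0003704·V_1 - 0.0004167·V_3 - 0.04167·V_4 - 0.00001786·V_5 = 0
  0.6097·V_3 - 0.01471·V_1 - 0.0004167·V_2 - 0.003704·V_4 = 4.5
  0.7163·V_4 - 0.6667·V_1 - 0.04167·V_2 - 0.003704·V_3 = 0.025
  0.0002139·V_5 - 0.0001961·V_1 - 0.00001786·V_2 = 0
Solving these 5 simultaneous equations (Gaussian elimination) gives:
  V_1 = 0.9119 V, V_2 = 0.4895 V, V_3 = 7.408 V, V_4 = 0.9504 V
  V_5 = 0.8767 V
I_R14 = (V_2 - V_4)/R14 = (0.4895 - 0.9504)/24 = -0.0192 A
|I_R14| = 0.0192 A

Final answer: |I_R14| = 0.0192 A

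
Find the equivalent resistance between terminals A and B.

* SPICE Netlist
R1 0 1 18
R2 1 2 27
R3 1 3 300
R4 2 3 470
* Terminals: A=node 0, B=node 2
Reduce the network between node 0 (A) and node 2 (B) by series/parallel combination:
  Rs1 = R3 + R4 (series, joined only at node 3) = 300 + 470 = 770 Ω
  Rp1 = R2 ‖ Rs1 (parallel, both between nodes 1 and 2) = 1/(1/27 + 1/770) = 26.09 Ω
  Rs2 = R1 + Rp1 (series, joined only at node 1) = 18 + 26.09 = 44.09 Ω
R_eq = 44.09 Ω

Final answer: 44.09 Ω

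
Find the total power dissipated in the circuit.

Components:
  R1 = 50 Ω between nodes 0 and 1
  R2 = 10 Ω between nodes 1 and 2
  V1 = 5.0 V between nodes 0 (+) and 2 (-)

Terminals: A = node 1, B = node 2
Nodal analysis, taking node 2 as the 0 V reference.
Source V1 fixes V_0 = 5 V.
KCL at each unknown node (sum of currents leaving = 0; resistances in Ω):
  Node 1: (V_1 - 5)/50 + (V_1 - 0)/10 = 0
Collecting terms: 0.12 × V_1 = 0.1  =>  V_1 = 0.8333 V
Power in each resistor, P = (ΔV)²/R:
  P_R1 = (5 - 0.8333)²/50 = 0.3472 W
  P_R2 = (0.8333 - 0)²/10 = 0.06944 W
P_total = P_R1 + P_R2 = 0.4167 W

Final answer: 0.4167 W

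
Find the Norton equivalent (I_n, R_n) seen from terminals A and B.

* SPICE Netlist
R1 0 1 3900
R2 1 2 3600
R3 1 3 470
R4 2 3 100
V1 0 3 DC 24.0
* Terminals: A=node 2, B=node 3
Find the Thévenin equivalent first; then I_n = V_th/R_th and R_n = R_th.
Step 1 — V_th is the open-circuit voltage V_A - V_B (nothing connected across the terminals).
Nodal analysis, taking node 3 as the 0 V reference.
Source V1 fixes V_0 = 24 V.
KCL at each unknown node (sum of currents leaving = 0; resistances in Ω):
  Node 1: (V_1 - 24)/3900 + (V_1 - V_2)/3600 + (V_1 - 0)/470 = 0
  Node 2: (V_2 - V_1)/3600 + (V_2 - 0)/100 = 0
Collecting terms (coefficients in siemens):
  0.002662·V_1 - 0.0002778·V_2 = 0.006154
  0.01028·V_2 - 0.0002778·V_1 = 0
Determinant D = (0.002662)(0.01028) - (-0.0002778)(-0.0002778) = 0.00002728
V_1 = [(0.006154)(0.01028) - (-0.0002778)(0)]/D = 2.318 V
V_2 = [(0.002662)(0) - (0.006154)(-0.0002778)]/D = 0.06266 V
V_th = V_2 - V_3 = 0.06266 - 0 = 0.06266 V
Step 2 — R_th: zero the source — replace V1 by a short circuit (node 3 merges into node 0) — and find the resistance seen between A (node 2) and B (node 0).
Reduce the network between node 2 (A) and node 0 (B) by series/parallel combination:
  Rp1 = R1 ‖ R3 (parallel, both between nodes 0 and 1) = 1/(1/3900 + 1/470) = 419.5 Ω
  Rs1 = R2 + Rp1 (series, joined only at node 1) = 3600 + 419.5 = 4019 Ω
  Rp2 = R4 ‖ Rs1 (parallel, both between nodes 0 and 2) = 1/(1/100 + 1/4019) = 97.57 Ω
R_th = 97.57 Ω
I_n = V_th/R_th = 0.06266/97.57 = 0.0006422 A, and R_n = R_th = 97.57 Ω

Final answer: I_n = 0.0006422 A, R_n = 97.57 Ω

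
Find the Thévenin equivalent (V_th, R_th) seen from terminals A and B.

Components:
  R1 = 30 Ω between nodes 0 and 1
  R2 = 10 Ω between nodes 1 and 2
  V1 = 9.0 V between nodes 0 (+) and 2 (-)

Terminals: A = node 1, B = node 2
Step 1 — V_th is the open-circuit voltage V_A - V_B (nothing connected across the terminals).
Nodal analysis, taking node 2 as the 0 V reference.
Source V1 fixes V_0 = 9 V.
KCL at each unknown node (sum of currents leaving = 0; resistances in Ω):
  Node 1: (V_1 - 9)/30 + (V_1 - 0)/10 = 0
Collecting terms: 0.1333 × V_1 = 0.3  =>  V_1 = 2.25 V
V_th = V_1 - V_2 = 2.25 - 0 = 2.25 V
Step 2 — R_th: zero the source — replace V1 by a short circuit (node 2 merges into node 0) — and find the resistance seen between A (node 1) and B (node 0).
Reduce the network between node 1 (A) and node 0 (B) by series/parallel combination:
  Rp1 = R1 ‖ R2 (parallel, both between nodes 0 and 1) = 1/(1/30 + 1/10) = 7.5 Ω
R_th = 7.5 Ω

Final answer: V_th = 2.25 V, R_th = 7.5 Ω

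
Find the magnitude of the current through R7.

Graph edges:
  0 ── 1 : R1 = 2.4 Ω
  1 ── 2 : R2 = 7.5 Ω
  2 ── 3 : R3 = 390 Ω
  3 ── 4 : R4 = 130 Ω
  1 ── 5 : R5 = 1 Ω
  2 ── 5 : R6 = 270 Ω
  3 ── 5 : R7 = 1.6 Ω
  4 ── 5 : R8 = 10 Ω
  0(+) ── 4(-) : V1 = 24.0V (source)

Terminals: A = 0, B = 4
Nodal analysis, taking node 4 as the 0 V reference.
Source V1 fixes V_0 = 24 V.
KCL at each unknown node (sum of currents leaving = 0; resistances in Ω):
  Node 1: (V_1 - 24)/2.4 + (V_1 - V_2)/7.5 + (V_1 - V_5)/1 = 0
  Node 2: (V_2 - V_1)/7.5 + (V_2 - V_3)/390 + (V_2 - V_5)/270 = 0
  Node 3: (V_3 - V_2)/390 + (V_3 - 0)/130 + (V_3 - V_5)/1.6 = 0
  Node 5: (V_5 - V_1)/1 + (V_5 - V_2)/270 + (V_5 - V_3)/1.6 + (V_5 - 0)/10 = 0
Collecting terms (coefficients in siemens):
  1.55·V_1 - 0.1333·V_2 - 1·V_5 = 10
  0.1396·V_2 - 0.1333·V_1 - 0.002564·V_3 - 0.003704·V_5 = 0
  0.6353·V_3 - 0.002564·V_2 - 0.625·V_5 = 0
  1.729·V_5 - 1·V_1 - 0.003704·V_2 - 0.625·V_3 = 0
Solving these 4 simultaneous equations (Gaussian elimination) gives:
  V_1 = 19.46 V, V_2 = 19.37 V, V_3 = 17.37 V, V_5 = 17.58 V
I_R7 = (V_3 - V_5)/R7 = (17.37 - 17.58)/1.6 = -0.1285 A
|I_R7| = 0.1285 A

Final answer: |I_R7| = 0.1285 A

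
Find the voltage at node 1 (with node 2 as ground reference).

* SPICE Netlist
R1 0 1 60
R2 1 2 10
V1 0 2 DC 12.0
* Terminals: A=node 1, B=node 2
Nodal analysis, taking node 2 as the 0 V reference.
Source V1 fixes V_0 = 12 V.
KCL at each unknown node (sum of currents leaving = 0; resistances in Ω):
  Node 1: (V_1 - 12)/60 + (V_1 - 0)/10 = 0
Collecting terms: 0.1167 × V_1 = 0.2  =>  V_1 = 1.714 V
The requested potential is V_1 = 1.714 V.

Final answer: V_1 = 1.714 V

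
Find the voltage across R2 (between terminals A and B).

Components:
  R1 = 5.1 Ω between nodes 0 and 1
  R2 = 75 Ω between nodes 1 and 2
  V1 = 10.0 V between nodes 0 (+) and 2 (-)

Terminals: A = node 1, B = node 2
R1 and R2 are in series across V1 (node 0 → node 1 → node 2), and the output A–B is taken across R2, so this is a voltage divider.
Series current: I = V1/(R1 + R2) = 10/(5.1 + 75) = 10/80.1 = 0.1248 A
V_R2 = I × R2 = V1 × R2/(R1 + R2) = 10 × 75/80.1 = 9.363 V

Final answer: 9.363 V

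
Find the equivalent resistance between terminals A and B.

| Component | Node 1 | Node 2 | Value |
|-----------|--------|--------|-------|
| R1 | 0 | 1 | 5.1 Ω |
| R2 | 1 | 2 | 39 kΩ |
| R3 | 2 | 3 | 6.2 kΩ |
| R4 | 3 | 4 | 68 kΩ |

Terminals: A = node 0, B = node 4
Reduce the network between node 0 (A) and node 4 (B) by series/parallel combination:
  Rs1 = R1 + R2 (series, joined only at node 1) = 5.1 + 39000 = 39010 Ω
  Rs2 = R3 + Rs1 (series, joined only at node 2) = 6200 + 39010 = 45210 Ω
  Rs3 = R4 + Rs2 (series, joined only at node 3) = 68000 + 45210 = 113200 Ω
R_eq = 113.2 kΩ

Final answer: 113.2 kΩ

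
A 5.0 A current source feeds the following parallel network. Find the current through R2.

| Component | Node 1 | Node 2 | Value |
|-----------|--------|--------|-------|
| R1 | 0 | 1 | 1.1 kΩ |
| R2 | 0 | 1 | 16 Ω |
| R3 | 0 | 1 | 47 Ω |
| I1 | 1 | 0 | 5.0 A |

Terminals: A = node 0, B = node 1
All resistors sit directly between nodes 0 and 1, so they are in parallel and share one voltage V; the full source current 5 A splits among them.
1/R_par = 1/1100 + 1/16 + 1/47 = 0.08469 S  =>  R_par = 11.81 Ω
V = I × R_par = 5 × 11.81 = 59.04 V
I_R2 = V/R2 = 59.04/16 = 3.69 A

Final answer: 3.69 A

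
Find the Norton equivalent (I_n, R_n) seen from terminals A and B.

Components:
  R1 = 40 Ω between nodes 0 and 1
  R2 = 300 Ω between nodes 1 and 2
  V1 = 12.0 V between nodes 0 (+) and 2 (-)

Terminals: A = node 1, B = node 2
Find the Thévenin equivalent first; then I_n = V_th/R_th and R_n = R_th.
Step 1 — V_th is the open-circuit voltage V_A - V_B (nothing connected across the terminals).
Nodal analysis, taking node 2 as the 0 V reference.
Source V1 fixes V_0 = 12 V.
KCL at each unknown node (sum of currents leaving = 0; resistances in Ω):
  Node 1: (V_1 - 12)/40 + (V_1 - 0)/300 = 0
Collecting terms: 0.02833 × V_1 = 0.3  =>  V_1 = 10.59 V
V_th = V_1 - V_2 = 10.59 - 0 = 10.59 V
Step 2 — R_th: zero the source — replace V1 by a short circuit (node 2 merges into node 0) — and find the resistance seen between A (node 1) and B (node 0).
Reduce the network between node 1 (A) and node 0 (B) by series/parallel combination:
  Rp1 = R1 ‖ R2 (parallel, both between nodes 0 and 1) = 1/(1/40 + 1/300) = 35.29 Ω
R_th = 35.29 Ω
I_n = V_th/R_th = 10.59/35.29 = 0.3 A, and R_n = R_th = 35.29 Ω

Final answer: I_n = 0.3 A, R_n = 35.29 Ω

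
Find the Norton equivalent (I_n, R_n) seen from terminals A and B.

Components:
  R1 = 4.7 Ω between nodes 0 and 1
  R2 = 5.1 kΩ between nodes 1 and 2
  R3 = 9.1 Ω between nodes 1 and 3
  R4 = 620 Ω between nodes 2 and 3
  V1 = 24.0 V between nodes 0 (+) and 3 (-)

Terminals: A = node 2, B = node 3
Find the Thévenin equivalent first; then I_n = V_th/R_th and R_n = R_th.
Step 1 — V_th is the open-circuit voltage V_A - V_B (nothing connected across the terminals).
Nodal analysis, taking node 3 as the 0 V reference.
Source V1 fixes V_0 = 24 V.
KCL at each unknown node (sum of currents leaving = 0; resistances in Ω):
  Node 1: (V_1 - 24)/4.7 + (V_1 - V_2)/5100 + (V_1 - 0)/9.1 = 0
  Node 2: (V_2 - V_1)/5100 + (V_2 - 0)/620 = 0
Collecting terms (coefficients in siemens):
  0.3229·V_1 - 0.0001961·V_2 = 5.106
  0.001809·V_2 - 0.0001961·V_1 = 0
Determinant D = (0.3229)(0.001809) - (-0.0001961)(-0.0001961) = 0.000584
V_1 = [(5.106)(0.001809) - (-0.0001961)(0)]/D = 15.82 V
V_2 = [(0.3229)(0) - (5.106)(-0.0001961)]/D = 1.714 V
V_th = V_2 - V_3 = 1.714 - 0 = 1.714 V
Step 2 — R_th: zero the source — replace V1 by a short circuit (node 3 merges into node 0) — and find the resistance seen between A (node 2) and B (node 0).
Reduce the network between node 2 (A) and node 0 (B) by series/parallel combination:
  Rp1 = R1 ‖ R3 (parallel, both between nodes 0 and 1) = 1/(1/4.7 + 1/9.1) = 3.099 Ω
  Rs1 = R2 + Rp1 (series, joined only at node 1) = 5100 + 3.099 = 5103 Ω
  Rp2 = R4 ‖ Rs1 (parallel, both between nodes 0 and 2) = 1/(1/620 + 1/5103) = 552.8 Ω
R_th = 552.8 Ω
I_n = V_th/R_th = 1.714/552.8 = 0.003101 A, and R_n = R_th = 552.8 Ω

Final answer: I_n = 0.003101 A, R_n = 552.8 Ω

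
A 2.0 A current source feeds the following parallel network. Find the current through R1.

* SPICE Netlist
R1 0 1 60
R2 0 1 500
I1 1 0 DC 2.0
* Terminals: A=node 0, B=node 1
All resistors sit directly between nodes 0 and 1, so they are in parallel and share one voltage V; the full source current 2 A splits among them.
1/R_par = 1/60 + 1/500 = 0.01867 S  =>  R_par = 53.57 Ω
V = I × R_par = 2 × 53.57 = 107.1 V
I_R1 = V/R1 = 107.1/60 = 1.786 A

Final answer: 1.786 A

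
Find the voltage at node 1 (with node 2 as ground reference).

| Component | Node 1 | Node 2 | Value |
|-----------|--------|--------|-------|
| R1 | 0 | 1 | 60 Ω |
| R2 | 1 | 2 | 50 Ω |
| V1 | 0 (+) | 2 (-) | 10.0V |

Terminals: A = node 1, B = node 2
Nodal analysis, taking node 2 as the 0 V reference.
Source V1 fixes V_0 = 10 V.
KCL at each unknown node (sum of currents leaving = 0; resistances in Ω):
  Node 1: (V_1 - 10)/60 + (V_1 - 0)/50 = 0
Collecting terms: 0.03667 × V_1 = 0.1667  =>  V_1 = 4.545 V
The requested potential is V_1 = 4.545 V.

Final answer: V_1 = 4.545 V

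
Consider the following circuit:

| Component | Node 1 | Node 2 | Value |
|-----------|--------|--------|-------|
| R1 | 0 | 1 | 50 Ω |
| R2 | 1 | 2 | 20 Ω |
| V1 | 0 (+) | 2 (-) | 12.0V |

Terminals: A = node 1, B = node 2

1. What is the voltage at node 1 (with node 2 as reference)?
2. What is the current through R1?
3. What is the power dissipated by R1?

Nodal analysis, taking node 2 as the 0 V reference.
Source V1 fixes V_0 = 12 V.
KCL at each unknown node (sum of currents leaving = 0; resistances in Ω):
  Node 1: (V_1 - 12)/50 + (V_1 - 0)/20 = 0
Collecting terms: 0.07 × V_1 = 0.24  =>  V_1 = 3.429 V
Part 1:
  Read off the nodal solution: V_1 = 3.429 V
Part 2:
  I_R1 = (V_0 - V_1)/R1 = (12 - 3.429)/50 = 0.1714 A
  Magnitude: I_R1 = 0.1714 A
Part 3:
  I_R1 = (V_0 - V_1)/R1 = (12 - 3.429)/50 = 0.1714 A
  P_R1 = I_R1² × R1 = (0.1714)² × 50 = 1.469 W

Final answers:
1. V_1 = 3.429 V
2. I_R1 = 0.1714 A
3. P_R1 = 1.469 W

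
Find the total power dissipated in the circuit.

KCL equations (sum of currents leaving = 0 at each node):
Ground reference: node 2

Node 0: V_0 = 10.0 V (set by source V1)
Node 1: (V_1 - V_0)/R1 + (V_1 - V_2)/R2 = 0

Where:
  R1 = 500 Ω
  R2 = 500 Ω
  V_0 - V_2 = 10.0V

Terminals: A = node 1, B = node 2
Nodal analysis, taking node 2 as the 0 V reference.
Source V1 fixes V_0 = 10 V.
KCL at each unknown node (sum of currents leaving = 0; resistances in Ω):
  Node 1: (V_1 - 10)/500 + (V_1 - 0)/500 = 0
Collecting terms: 0.004 × V_1 = 0.02  =>  V_1 = 5 V
Power in each resistor, P = (ΔV)²/R:
  P_R1 = (10 - 5)²/500 = 0.05 W
  P_R2 = (5 - 0)²/500 = 0.05 W
P_total = P_R1 + P_R2 = 0.1 W

Final answer: 0.1 W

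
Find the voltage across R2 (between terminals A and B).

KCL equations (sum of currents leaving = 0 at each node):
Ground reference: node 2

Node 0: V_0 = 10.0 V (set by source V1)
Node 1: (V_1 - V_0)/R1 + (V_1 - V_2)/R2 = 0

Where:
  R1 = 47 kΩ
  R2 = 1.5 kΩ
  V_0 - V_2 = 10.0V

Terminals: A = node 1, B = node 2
R1 and R2 are in series across V1 (node 0 → node 1 → node 2), and the output A–B is taken across R2, so this is a voltage divider.
Series current: I = V1/(R1 + R2) = 10/(47000 + 1500) = 10/48500 = 0.0002062 A
V_R2 = I × R2 = V1 × R2/(R1 + R2) = 10 × 1500/48500 = 0.3093 V

Final answer: 0.3093 V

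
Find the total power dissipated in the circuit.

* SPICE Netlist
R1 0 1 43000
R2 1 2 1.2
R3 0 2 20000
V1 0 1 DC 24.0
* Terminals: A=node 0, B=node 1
Nodal analysis, taking node 1 as the 0 V reference.
Source V1 fixes V_0 = 24 V.
KCL at each unknown node (sum of currents leaving = 0; resistances in Ω):
  Node 2: (V_2 - 0)/1.2 + (V_2 - 24)/20000 = 0
Collecting terms: 0.8334 × V_2 = 0.0012  =>  V_2 = 0.00144 V
Power in each resistor, P = (ΔV)²/R:
  P_R1 = (24 - 0)²/43000 = 0.0134 W
  P_R2 = (0 - 0.00144)²/1.2 = 0.000001728 W
  P_R3 = (24 - 0.00144)²/20000 = 0.0288 W
P_total = P_R1 + P_R2 + P_R3 = 0.04219 W

Final answer: 0.04219 W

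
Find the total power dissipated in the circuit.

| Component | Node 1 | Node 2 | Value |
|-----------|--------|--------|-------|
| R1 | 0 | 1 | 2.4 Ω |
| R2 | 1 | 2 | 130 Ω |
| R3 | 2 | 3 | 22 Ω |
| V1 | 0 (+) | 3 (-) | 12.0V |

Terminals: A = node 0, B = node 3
Nodal analysis, taking node 3 as the 0 V reference.
Source V1 fixes V_0 = 12 V.
KCL at each unknown node (sum of currents leaving = 0; resistances in Ω):
  Node 1: (V_1 - 12)/2.4 + (V_1 - V_2)/130 = 0
  Node 2: (V_2 - V_1)/130 + (V_2 - 0)/22 = 0
Collecting terms (coefficients in siemens):
  0.4244·V_1 - 0.007692·V_2 = 5
  0.05315·V_2 - 0.007692·V_1 = 0
Determinant D = (0.4244)(0.05315) - (-0.007692)(-0.007692) = 0.02249
V_1 = [(5)(0.05315) - (-0.007692)(0)]/D = 11.81 V
V_2 = [(0.4244)(0) - (5)(-0.007692)]/D = 1.71 V
Power in each resistor, P = (ΔV)²/R:
  P_R1 = (12 - 11.81)²/2.4 = 0.0145 W
  P_R2 = (11.81 - 1.71)²/130 = 0.7853 W
  P_R3 = (1.71 - 0)²/22 = 0.1329 W
P_total = P_R1 + P_R2 + P_R3 = 0.9326 W

Final answer: 0.9326 W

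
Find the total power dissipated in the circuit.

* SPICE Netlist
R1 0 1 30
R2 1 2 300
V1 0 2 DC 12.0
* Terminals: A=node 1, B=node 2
Nodal analysis, taking node 2 as the 0 V reference.
Source V1 fixes V_0 = 12 V.
KCL at each unknown node (sum of currents leaving = 0; resistances in Ω):
  Node 1: (V_1 - 12)/30 + (V_1 - 0)/300 = 0
Collecting terms: 0.03667 × V_1 = 0.4  =>  V_1 = 10.91 V
Power in each resistor, P = (ΔV)²/R:
  P_R1 = (12 - 10.91)²/30 = 0.03967 W
  P_R2 = (10.91 - 0)²/300 = 0.3967 W
P_total = P_R1 + P_R2 = 0.4364 W

Final answer: 0.4364 W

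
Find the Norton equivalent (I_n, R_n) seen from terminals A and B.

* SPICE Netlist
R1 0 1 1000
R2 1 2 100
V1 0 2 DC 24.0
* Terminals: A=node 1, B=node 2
Find the Thévenin equivalent first; then I_n = V_th/R_th and R_n = R_th.
Step 1 — V_th is the open-circuit voltage V_A - V_B (nothing connected across the terminals).
Nodal analysis, taking node 2 as the 0 V reference.
Source V1 fixes V_0 = 24 V.
KCL at each unknown node (sum of currents leaving = 0; resistances in Ω):
  Node 1: (V_1 - 24)/1000 + (V_1 - 0)/100 = 0
Collecting terms: 0.011 × V_1 = 0.024  =>  V_1 = 2.182 V
V_th = V_1 - V_2 = 2.182 - 0 = 2.182 V
Step 2 — R_th: zero the source — replace V1 by a short circuit (node 2 merges into node 0) — and find the resistance seen between A (node 1) and B (node 0).
Reduce the network between node 1 (A) and node 0 (B) by series/parallel combination:
  Rp1 = R1 ‖ R2 (parallel, both between nodes 0 and 1) = 1/(1/1000 + 1/100) = 90.91 Ω
R_th = 90.91 Ω
I_n = V_th/R_th = 2.182/90.91 = 0.024 A, and R_n = R_th = 90.91 Ω

Final answer: I_n = 0.024 A, R_n = 90.91 Ω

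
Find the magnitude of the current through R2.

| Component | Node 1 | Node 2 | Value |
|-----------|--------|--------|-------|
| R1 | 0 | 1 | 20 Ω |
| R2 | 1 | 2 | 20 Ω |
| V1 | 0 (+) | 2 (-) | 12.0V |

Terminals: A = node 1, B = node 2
Nodal analysis, taking node 2 as the 0 V reference.
Source V1 fixes V_0 = 12 V.
KCL at each unknown node (sum of currents leaving = 0; resistances in Ω):
  Node 1: (V_1 - 12)/20 + (V_1 - 0)/20 = 0
Collecting terms: 0.1 × V_1 = 0.6  =>  V_1 = 6 V
I_R2 = (V_1 - V_2)/R2 = (6 - 0)/20 = 0.3 A
|I_R2| = 0.3 A

Final answer: |I_R2| = 0.3 A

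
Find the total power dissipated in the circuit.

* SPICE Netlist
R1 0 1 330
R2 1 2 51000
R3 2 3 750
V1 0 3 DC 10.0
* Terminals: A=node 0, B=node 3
Nodal analysis, taking node 3 as the 0 V reference.
Source V1 fixes V_0 = 10 V.
KCL at each unknown node (sum of currents leaving = 0; resistances in Ω):
  Node 1: (V_1 - 10)/330 + (V_1 - V_2)/51000 = 0
  Node 2: (V_2 - V_1)/51000 + (V_2 - 0)/750 = 0
Collecting terms (coefficients in siemens):
  0.00305·V_1 - 0.00001961·V_2 = 0.0303
  0.001353·V_2 - 0.00001961·V_1 = 0
Determinant D = (0.00305)(0.001353) - (-0.00001961)(-0.00001961) = 0.000004126
V_1 = [(0.0303)(0.001353) - (-0.00001961)(0)]/D = 9.937 V
V_2 = [(0.00305)(0) - (0.0303)(-0.00001961)]/D = 0.144 V
Power in each resistor, P = (ΔV)²/R:
  P_R1 = (10 - 9.937)²/330 = 0.00001217 W
  P_R2 = (9.937 - 0.144)²/51000 = 0.00188 W
  P_R3 = (0.144 - 0)²/750 = 0.00002765 W
P_total = P_R1 + P_R2 + P_R3 = 0.00192 W

Final answer: 0.00192 W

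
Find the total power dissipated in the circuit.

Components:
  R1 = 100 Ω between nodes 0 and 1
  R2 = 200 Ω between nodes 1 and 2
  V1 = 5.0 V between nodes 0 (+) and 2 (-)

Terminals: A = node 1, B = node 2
Nodal analysis, taking node 2 as the 0 V reference.
Source V1 fixes V_0 = 5 V.
KCL at each unknown node (sum of currents leaving = 0; resistances in Ω):
  Node 1: (V_1 - 5)/100 + (V_1 - 0)/200 = 0
Collecting terms: 0.015 × V_1 = 0.05  =>  V_1 = 3.333 V
Power in each resistor, P = (ΔV)²/R:
  P_R1 = (5 - 3.333)²/100 = 0.02778 W
  P_R2 = (3.333 - 0)²/200 = 0.05556 W
P_total = P_R1 + P_R2 = 0.08333 W

Final answer: 0.08333 W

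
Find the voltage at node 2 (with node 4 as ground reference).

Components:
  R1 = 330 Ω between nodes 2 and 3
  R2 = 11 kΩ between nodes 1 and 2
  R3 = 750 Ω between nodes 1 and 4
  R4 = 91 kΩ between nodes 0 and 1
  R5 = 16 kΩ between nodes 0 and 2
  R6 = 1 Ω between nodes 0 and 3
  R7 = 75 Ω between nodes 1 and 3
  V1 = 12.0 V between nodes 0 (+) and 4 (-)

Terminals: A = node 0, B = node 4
Nodal analysis, taking node 4 as the 0 V reference.
Source V1 fixes V_0 = 12 V.
KCL at each unknown node (sum of currents leaving = 0; resistances in Ω):
  Node 1: (V_1 - V_2)/11000 + (V_1 - 0)/750 + (V_1 - 12)/91000 + (V_1 - V_3)/75 = 0
  Node 2: (V_2 - V_3)/330 + (V_2 - V_1)/11000 + (V_2 - 12)/16000 = 0
  Node 3: (V_3 - V_2)/330 + (V_3 - 12)/1 + (V_3 - V_1)/75 = 0
Collecting terms (coefficients in siemens):
  0.01477·V_1 - 0.00009091·V_2 - 0.01333·V_3 = 0.0001319
  0.003184·V_2 - 0.00009091·V_1 - 0.00303·V_3 = 0.00075
  1.016·V_3 - 0.01333·V_1 - 0.00303·V_2 = 12
Solving these 3 simultaneous equations (Gaussian elimination) gives:
  V_1 = 10.9 V, V_2 = 11.95 V, V_3 = 11.99 V
The requested potential is V_2 = 11.95 V.

Final answer: V_2 = 11.95 V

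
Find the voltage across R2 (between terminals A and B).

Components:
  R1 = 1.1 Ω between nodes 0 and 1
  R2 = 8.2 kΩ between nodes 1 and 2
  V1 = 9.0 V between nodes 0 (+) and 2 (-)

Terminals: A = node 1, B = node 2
R1 and R2 are in series across V1 (node 0 → node 1 → node 2), and the output A–B is taken across R2, so this is a voltage divider.
Series current: I = V1/(R1 + R2) = 9/(1.1 + 8200) = 9/8201 = 0.001097 A
V_R2 = I × R2 = V1 × R2/(R1 + R2) = 9 × 8200/8201 = 8.999 V

Final answer: 8.999 V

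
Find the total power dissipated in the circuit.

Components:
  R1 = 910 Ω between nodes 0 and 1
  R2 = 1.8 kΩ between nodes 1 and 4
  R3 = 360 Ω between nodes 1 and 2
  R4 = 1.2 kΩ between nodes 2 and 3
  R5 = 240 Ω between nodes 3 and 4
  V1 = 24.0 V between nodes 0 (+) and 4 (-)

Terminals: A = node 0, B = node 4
Nodal analysis, taking node 4 as the 0 V reference.
Source V1 fixes V_0 = 24 V.
KCL at each unknown node (sum of currents leaving = 0; resistances in Ω):
  Node 1: (V_1 - 24)/910 + (V_1 - 0)/1800 + (V_1 - V_2)/360 = 0
  Node 2: (V_2 - V_1)/360 + (V_2 - V_3)/1200 = 0
  Node 3: (V_3 - V_2)/1200 + (V_3 - 0)/240 = 0
Collecting terms (coefficients in siemens):
  0.004432·V_1 - 0.002778·V_2 = 0.02637
  0.003611·V_2 - 0.002778·V_1 - 0.0008333·V_3 = 0
  0.005·V_3 - 0.0008333·V_2 = 0
Solving these 3 simultaneous equations (Gaussian elimination) gives:
  V_1 = 11.93 V, V_2 = 9.547 V, V_3 = 1.591 V
Power in each resistor, P = (ΔV)²/R:
  P_R1 = (24 - 11.93)²/910 = 0.16 W
  P_R2 = (11.93 - 0)²/1800 = 0.07912 W
  P_R3 = (11.93 - 9.547)²/360 = 0.01582 W
  P_R4 = (9.547 - 1.591)²/1200 = 0.05275 W
  P_R5 = (1.591 - 0)²/240 = 0.01055 W
P_total = P_R1 + P_R2 + P_R3 + P_R4 + P_R5 = 0.3182 W

Final answer: 0.3182 W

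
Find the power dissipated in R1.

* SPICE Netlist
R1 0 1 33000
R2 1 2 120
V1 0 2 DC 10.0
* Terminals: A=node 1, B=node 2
Nodal analysis, taking node 2 as the 0 V reference.
Source V1 fixes V_0 = 10 V.
KCL at each unknown node (sum of currents leaving = 0; resistances in Ω):
  Node 1: (V_1 - 10)/33000 + (V_1 - 0)/120 = 0
Collecting terms: 0.008364 × V_1 = 0.000303  =>  V_1 = 0.03623 V
I_R1 = (V_0 - V_1)/R1 = (10 - 0.03623)/33000 = 0.0003019 A
P_R1 = I_R1² × R1 = (0.0003019)² × 33000 = 0.003008 W

Final answer: 0.003008 W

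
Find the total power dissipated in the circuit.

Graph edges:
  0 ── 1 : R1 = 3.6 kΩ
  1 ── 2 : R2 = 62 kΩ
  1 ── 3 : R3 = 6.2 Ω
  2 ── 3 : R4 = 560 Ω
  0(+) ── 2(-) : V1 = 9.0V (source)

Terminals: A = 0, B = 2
Nodal analysis, taking node 2 as the 0 V reference.
Source V1 fixes V_0 = 9 V.
KCL at each unknown node (sum of currents leaving = 0; resistances in Ω):
  Node 1: (V_1 - 9)/3600 + (V_1 - 0)/62000 + (V_1 - V_3)/6.2 = 0
  Node 3: (V_3 - V_1)/6.2 + (V_3 - 0)/560 = 0
Collecting terms (coefficients in siemens):
  0.1616·V_1 - 0.1613·V_3 = 0.0025
  0.1631·V_3 - 0.1613·V_1 = 0
Determinant D = (0.1616)(0.1631) - (-0.1613)(-0.1613) = 0.0003359
V_1 = [(0.0025)(0.1631) - (-0.1613)(0)]/D = 1.214 V
V_3 = [(0.1616)(0) - (0.0025)(-0.1613)]/D = 1.2 V
Power in each resistor, P = (ΔV)²/R:
  P_R1 = (9 - 1.214)²/3600 = 0.01684 W
  P_R2 = (1.214 - 0)²/62000 = 0.00002375 W
  P_R3 = (1.214 - 1.2)²/6.2 = 0.00002848 W
  P_R4 = (0 - 1.2)²/560 = 0.002573 W
P_total = P_R1 + P_R2 + P_R3 + P_R4 = 0.01947 W

Final answer: 0.01947 W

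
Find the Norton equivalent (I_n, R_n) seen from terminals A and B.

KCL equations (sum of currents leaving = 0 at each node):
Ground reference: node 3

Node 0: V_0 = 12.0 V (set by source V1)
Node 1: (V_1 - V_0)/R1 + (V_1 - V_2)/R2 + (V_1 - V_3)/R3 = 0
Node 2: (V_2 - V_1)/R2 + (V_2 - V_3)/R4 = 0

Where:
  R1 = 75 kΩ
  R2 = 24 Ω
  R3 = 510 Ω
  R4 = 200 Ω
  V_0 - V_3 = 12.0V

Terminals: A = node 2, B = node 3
Find the Thévenin equivalent first; then I_n = V_th/R_th and R_n = R_th.
Step 1 — V_th is the open-circuit voltage V_A - V_B (nothing connected across the terminals).
Nodal analysis, taking node 3 as the 0 V reference.
Source V1 fixes V_0 = 12 V.
KCL at each unknown node (sum of currents leaving = 0; resistances in Ω):
  Node 1: (V_1 - 12)/75000 + (V_1 - V_2)/24 + (V_1 - 0)/510 = 0
  Node 2: (V_2 - V_1)/24 + (V_2 - 0)/200 = 0
Collecting terms (coefficients in siemens):
  0.04364·V_1 - 0.04167·V_2 = 0.00016
  0.04667·V_2 - 0.04167·V_1 = 0
Determinant D = (0.04364)(0.04667) - (-0.04167)(-0.04167) = 0.0003005
V_1 = [(0.00016)(0.04667) - (-0.04167)(0)]/D = 0.02485 V
V_2 = [(0.04364)(0) - (0.00016)(-0.04167)]/D = 0.02219 V
V_th = V_2 - V_3 = 0.02219 - 0 = 0.02219 V
Step 2 — R_th: zero the source — replace V1 by a short circuit (node 3 merges into node 0) — and find the resistance seen between A (node 2) and B (node 0).
Reduce the network between node 2 (A) and node 0 (B) by series/parallel combination:
  Rp1 = R1 ‖ R3 (parallel, both between nodes 0 and 1) = 1/(1/75000 + 1/510) = 506.6 Ω
  Rs1 = R2 + Rp1 (series, joined only at node 1) = 24 + 506.6 = 530.6 Ω
  Rp2 = R4 ‖ Rs1 (parallel, both between nodes 0 and 2) = 1/(1/200 + 1/530.6) = 145.2 Ω
R_th = 145.2 Ω
I_n = V_th/R_th = 0.02219/145.2 = 0.0001528 A, and R_n = R_th = 145.2 Ω

Final answer: I_n = 0.0001528 A, R_n = 145.2 Ω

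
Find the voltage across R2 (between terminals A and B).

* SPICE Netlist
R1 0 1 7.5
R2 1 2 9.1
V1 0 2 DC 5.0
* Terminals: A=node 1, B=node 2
R1 and R2 are in series across V1 (node 0 → node 1 → node 2), and the output A–B is taken across R2, so this is a voltage divider.
Series current: I = V1/(R1 + R2) = 5/(7.5 + 9.1) = 5/16.6 = 0.3012 A
V_R2 = I × R2 = V1 × R2/(R1 + R2) = 5 × 9.1/16.6 = 2.741 V

Final answer: 2.741 V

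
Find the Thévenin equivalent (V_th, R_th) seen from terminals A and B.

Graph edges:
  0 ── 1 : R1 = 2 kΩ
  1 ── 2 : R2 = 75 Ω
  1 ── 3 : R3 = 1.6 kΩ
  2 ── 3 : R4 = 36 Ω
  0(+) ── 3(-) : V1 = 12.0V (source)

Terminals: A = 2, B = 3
Step 1 — V_th is the open-circuit voltage V_A - V_B (nothing connected across the terminals).
Nodal analysis, taking node 3 as the 0 V reference.
Source V1 fixes V_0 = 12 V.
KCL at each unknown node (sum of currents leaving = 0; resistances in Ω):
  Node 1: (V_1 - 12)/2000 + (V_1 - V_2)/75 + (V_1 - 0)/1600 = 0
  Node 2: (V_2 - V_1)/75 + (V_2 - 0)/36 = 0
Collecting terms (coefficients in siemens):
  0.01446·V_1 - 0.01333·V_2 = 0.006
  0.04111·V_2 - 0.01333·V_1 = 0
Determinant D = (0.01446)(0.04111) - (-0.01333)(-0.01333) = 0.0004166
V_1 = [(0.006)(0.04111) - (-0.01333)(0)]/D = 0.5921 V
V_2 = [(0.01446)(0) - (0.006)(-0.01333)]/D = 0.192 V
V_th = V_2 - V_3 = 0.192 - 0 = 0.192 V
Step 2 — R_th: zero the source — replace V1 by a short circuit (node 3 merges into node 0) — and find the resistance seen between A (node 2) and B (node 0).
Reduce the network between node 2 (A) and node 0 (B) by series/parallel combination:
  Rp1 = R1 ‖ R3 (parallel, both between nodes 0 and 1) = 1/(1/2000 + 1/1600) = 888.9 Ω
  Rs1 = R2 + Rp1 (series, joined only at node 1) = 75 + 888.9 = 963.9 Ω
  Rp2 = R4 ‖ Rs1 (parallel, both between nodes 0 and 2) = 1/(1/36 + 1/963.9) = 34.7 Ω
R_th = 34.7 Ω

Final answer: V_th = 0.192 V, R_th = 34.7 Ω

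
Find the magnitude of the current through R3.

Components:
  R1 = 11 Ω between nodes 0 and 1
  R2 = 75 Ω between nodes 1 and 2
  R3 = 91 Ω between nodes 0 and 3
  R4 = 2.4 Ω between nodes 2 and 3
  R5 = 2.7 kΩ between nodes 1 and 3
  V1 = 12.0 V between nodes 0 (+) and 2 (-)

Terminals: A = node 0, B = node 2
Nodal analysis, taking node 2 as the 0 V reference.
Source V1 fixes V_0 = 12 V.
KCL at each unknown node (sum of currents leaving = 0; resistances in Ω):
  Node 1: (V_1 - 12)/11 + (V_1 - 0)/75 + (V_1 - V_3)/2700 = 0
  Node 3: (V_3 - 12)/91 + (V_3 - 0)/2.4 + (V_3 - V_1)/2700 = 0
Collecting terms (coefficients in siemens):
  0.1046·V_1 - 0.0003704·V_3 = 1.091
  0.428·V_3 - 0.0003704·V_1 = 0.1319
Determinant D = (0.1046)(0.428) - (-0.0003704)(-0.0003704) = 0.04478
V_1 = [(1.091)(0.428) - (-0.0003704)(0.1319)]/D = 10.43 V
V_3 = [(0.1046)(0.1319) - (1.091)(-0.0003704)]/D = 0.3171 V
I_R3 = (V_0 - V_3)/R3 = (12 - 0.3171)/91 = 0.1284 A
|I_R3| = 0.1284 A

Final answer: |I_R3| = 0.1284 A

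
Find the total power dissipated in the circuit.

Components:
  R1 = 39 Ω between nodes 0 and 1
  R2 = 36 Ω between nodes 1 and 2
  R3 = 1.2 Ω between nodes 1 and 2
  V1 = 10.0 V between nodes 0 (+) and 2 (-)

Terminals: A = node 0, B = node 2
Nodal analysis, taking node 2 as the 0 V reference.
Source V1 fixes V_0 = 10 V.
KCL at each unknown node (sum of currents leaving = 0; resistances in Ω):
  Node 1: (V_1 - 10)/39 + (V_1 - 0)/36 + (V_1 - 0)/1.2 = 0
Collecting terms: 0.8868 × V_1 = 0.2564  =>  V_1 = 0.2892 V
Power in each resistor, P = (ΔV)²/R:
  P_R1 = (10 - 0.2892)²/39 = 2.418 W
  P_R2 = (0.2892 - 0)²/36 = 0.002323 W
  P_R3 = (0.2892 - 0)²/1.2 = 0.06968 W
P_total = P_R1 + P_R2 + P_R3 = 2.49 W

Final answer: 2.49 W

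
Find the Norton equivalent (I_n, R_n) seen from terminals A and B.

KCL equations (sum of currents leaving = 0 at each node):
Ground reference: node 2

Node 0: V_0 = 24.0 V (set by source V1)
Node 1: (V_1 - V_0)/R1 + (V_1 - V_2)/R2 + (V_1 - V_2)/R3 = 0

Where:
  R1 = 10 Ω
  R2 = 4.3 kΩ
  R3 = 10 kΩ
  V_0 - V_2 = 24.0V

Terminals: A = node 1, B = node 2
Find the Thévenin equivalent first; then I_n = V_th/R_th and R_n = R_th.
Step 1 — V_th is the open-circuit voltage V_A - V_B (nothing connected across the terminals).
Nodal analysis, taking node 2 as the 0 V reference.
Source V1 fixes V_0 = 24 V.
KCL at each unknown node (sum of currents leaving = 0; resistances in Ω):
  Node 1: (V_1 - 24)/10 + (V_1 - 0)/4300 + (V_1 - 0)/10000 = 0
Collecting terms: 0.1003 × V_1 = 2.4  =>  V_1 = 23.92 V
V_th = V_1 - V_2 = 23.92 - 0 = 23.92 V
Step 2 — R_th: zero the source — replace V1 by a short circuit (node 2 merges into node 0) — and find the resistance seen between A (node 1) and B (node 0).
Reduce the network between node 1 (A) and node 0 (B) by series/parallel combination:
  Rp1 = R1 ‖ R2 ‖ R3 (parallel, all between nodes 0 and 1) = 1/(1/10 + 1/4300 + 1/10000) = 9.967 Ω
R_th = 9.967 Ω
I_n = V_th/R_th = 23.92/9.967 = 2.4 A, and R_n = R_th = 9.967 Ω

Final answer: I_n = 2.4 A, R_n = 9.967 Ω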